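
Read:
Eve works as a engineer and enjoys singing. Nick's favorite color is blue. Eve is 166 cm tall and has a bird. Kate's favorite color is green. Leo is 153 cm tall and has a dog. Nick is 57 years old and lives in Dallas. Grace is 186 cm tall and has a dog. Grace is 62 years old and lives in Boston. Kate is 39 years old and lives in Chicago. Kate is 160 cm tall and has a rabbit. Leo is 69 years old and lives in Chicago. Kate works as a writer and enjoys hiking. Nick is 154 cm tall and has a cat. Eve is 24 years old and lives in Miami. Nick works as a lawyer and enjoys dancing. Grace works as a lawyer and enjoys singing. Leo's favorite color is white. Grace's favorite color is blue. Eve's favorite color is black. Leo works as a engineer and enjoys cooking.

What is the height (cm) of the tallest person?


Tallest: Grace at 186 cm

186


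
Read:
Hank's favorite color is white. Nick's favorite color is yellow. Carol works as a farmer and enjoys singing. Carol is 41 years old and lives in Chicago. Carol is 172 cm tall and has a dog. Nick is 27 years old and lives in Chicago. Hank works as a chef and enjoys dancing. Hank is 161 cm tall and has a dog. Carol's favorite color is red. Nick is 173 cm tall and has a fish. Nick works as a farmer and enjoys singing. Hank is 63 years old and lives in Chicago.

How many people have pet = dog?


Count: 2

2


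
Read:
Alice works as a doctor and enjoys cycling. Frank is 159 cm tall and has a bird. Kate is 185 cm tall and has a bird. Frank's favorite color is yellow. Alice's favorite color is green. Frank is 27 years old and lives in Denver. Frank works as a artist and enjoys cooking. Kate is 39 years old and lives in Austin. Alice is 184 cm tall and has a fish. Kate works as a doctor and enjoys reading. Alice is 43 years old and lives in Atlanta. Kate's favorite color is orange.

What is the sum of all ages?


39+27+43 = 109

109


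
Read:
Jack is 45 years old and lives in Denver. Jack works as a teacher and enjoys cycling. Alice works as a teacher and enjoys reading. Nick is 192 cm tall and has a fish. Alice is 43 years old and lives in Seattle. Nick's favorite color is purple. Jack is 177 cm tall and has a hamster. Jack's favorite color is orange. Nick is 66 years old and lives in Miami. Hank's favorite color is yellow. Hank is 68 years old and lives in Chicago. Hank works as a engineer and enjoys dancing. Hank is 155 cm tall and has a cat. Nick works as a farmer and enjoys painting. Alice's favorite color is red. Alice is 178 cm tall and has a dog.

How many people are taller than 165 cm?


Taller than 165: 3

3


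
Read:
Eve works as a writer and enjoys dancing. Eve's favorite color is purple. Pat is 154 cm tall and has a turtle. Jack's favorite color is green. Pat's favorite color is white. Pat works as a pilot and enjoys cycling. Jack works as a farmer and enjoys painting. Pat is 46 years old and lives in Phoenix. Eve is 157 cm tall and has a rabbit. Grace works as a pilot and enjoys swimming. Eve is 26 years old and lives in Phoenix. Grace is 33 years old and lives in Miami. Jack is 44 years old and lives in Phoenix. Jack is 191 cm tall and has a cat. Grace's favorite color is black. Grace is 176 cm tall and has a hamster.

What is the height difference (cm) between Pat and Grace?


|154 - 176| = 22

22


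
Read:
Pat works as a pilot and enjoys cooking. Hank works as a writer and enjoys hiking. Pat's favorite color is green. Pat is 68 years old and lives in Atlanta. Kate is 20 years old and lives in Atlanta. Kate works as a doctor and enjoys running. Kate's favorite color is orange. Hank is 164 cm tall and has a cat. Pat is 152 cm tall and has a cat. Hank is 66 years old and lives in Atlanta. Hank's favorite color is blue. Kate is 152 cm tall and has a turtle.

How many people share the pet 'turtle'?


Count: 1

1


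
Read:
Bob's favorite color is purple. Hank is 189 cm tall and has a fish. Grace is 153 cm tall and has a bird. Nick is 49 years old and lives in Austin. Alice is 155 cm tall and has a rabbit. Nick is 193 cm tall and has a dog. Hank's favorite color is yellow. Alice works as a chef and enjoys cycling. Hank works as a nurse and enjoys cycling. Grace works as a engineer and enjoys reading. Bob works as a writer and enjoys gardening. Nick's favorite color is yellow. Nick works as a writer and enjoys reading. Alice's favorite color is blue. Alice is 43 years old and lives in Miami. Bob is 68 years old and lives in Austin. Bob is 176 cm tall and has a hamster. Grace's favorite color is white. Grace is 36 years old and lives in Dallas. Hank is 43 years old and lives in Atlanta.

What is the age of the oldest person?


Oldest: Bob at 68

68


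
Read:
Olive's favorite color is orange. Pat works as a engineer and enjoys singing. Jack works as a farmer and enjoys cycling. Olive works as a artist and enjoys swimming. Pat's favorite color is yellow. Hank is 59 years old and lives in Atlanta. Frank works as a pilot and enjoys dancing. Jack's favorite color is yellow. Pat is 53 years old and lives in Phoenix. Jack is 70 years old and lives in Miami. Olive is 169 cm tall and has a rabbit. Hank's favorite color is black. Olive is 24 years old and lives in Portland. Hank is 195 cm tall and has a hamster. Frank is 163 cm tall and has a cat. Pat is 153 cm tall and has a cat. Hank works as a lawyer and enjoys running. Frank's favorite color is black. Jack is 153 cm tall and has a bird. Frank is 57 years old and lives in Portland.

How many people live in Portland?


Count in Portland: 2

2


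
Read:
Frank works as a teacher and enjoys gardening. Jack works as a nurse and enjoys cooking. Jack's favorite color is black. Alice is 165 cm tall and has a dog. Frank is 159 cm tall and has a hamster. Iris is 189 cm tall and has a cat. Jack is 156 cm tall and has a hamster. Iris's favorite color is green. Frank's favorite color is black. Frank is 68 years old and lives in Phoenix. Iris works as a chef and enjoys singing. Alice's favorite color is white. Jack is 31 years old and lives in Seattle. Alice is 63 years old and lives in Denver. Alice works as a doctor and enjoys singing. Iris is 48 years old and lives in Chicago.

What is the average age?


Sum=210, n=4, avg=52.5

52.5


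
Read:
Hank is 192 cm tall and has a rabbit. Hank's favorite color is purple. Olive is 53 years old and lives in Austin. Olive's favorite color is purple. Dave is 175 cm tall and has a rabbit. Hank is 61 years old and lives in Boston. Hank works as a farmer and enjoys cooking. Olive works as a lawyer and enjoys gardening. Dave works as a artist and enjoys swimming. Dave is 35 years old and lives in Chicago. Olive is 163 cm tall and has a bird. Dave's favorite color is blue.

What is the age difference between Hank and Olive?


|61 - 53| = 8

8


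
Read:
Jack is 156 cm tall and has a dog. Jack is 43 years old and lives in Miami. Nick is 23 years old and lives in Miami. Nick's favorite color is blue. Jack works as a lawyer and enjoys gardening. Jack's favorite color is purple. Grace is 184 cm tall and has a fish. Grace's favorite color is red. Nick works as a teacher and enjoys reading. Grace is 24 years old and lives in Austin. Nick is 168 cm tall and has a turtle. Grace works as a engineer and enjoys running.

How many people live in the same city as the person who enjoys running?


Person with hobby running is Grace, city Austin. Count = 1

1


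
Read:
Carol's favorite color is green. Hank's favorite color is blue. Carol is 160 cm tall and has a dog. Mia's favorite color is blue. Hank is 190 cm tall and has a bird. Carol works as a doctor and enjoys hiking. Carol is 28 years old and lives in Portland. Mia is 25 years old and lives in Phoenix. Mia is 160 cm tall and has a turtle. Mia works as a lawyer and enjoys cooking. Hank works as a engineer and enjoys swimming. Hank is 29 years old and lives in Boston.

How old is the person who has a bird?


Person with bird is Hank, age 29

29


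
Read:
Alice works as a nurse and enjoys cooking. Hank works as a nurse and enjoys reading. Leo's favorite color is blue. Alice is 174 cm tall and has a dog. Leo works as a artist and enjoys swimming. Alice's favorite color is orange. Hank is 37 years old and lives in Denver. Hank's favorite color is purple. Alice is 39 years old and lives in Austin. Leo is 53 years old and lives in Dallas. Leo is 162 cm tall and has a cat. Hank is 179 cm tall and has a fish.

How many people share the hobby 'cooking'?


Count: 1

1


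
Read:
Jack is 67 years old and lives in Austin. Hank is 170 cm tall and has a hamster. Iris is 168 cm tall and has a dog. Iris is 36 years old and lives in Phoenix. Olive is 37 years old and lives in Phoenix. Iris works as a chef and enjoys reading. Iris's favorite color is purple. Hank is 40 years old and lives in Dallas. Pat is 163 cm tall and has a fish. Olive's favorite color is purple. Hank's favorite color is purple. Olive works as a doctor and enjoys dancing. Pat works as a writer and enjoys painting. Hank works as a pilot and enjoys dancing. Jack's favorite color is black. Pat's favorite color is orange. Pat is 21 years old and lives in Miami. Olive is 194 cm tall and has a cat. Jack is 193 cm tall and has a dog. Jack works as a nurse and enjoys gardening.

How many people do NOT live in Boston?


Not in Boston: 5

5


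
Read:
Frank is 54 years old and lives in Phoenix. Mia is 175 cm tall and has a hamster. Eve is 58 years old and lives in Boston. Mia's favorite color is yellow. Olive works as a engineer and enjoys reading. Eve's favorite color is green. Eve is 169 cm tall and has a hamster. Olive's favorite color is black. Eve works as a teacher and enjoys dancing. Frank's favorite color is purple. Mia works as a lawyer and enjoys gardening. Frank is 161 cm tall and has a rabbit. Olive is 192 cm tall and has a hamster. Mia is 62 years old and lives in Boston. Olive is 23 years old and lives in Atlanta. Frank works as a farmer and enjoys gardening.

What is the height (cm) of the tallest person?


Tallest: Olive at 192 cm

192


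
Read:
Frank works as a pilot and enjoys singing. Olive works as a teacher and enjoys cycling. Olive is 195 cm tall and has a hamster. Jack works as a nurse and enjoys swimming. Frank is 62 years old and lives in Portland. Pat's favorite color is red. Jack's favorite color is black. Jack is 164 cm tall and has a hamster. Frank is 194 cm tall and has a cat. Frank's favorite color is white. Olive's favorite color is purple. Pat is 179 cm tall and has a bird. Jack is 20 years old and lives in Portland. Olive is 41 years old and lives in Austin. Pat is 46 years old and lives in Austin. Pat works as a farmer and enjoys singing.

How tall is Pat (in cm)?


Pat is 179 cm tall

179


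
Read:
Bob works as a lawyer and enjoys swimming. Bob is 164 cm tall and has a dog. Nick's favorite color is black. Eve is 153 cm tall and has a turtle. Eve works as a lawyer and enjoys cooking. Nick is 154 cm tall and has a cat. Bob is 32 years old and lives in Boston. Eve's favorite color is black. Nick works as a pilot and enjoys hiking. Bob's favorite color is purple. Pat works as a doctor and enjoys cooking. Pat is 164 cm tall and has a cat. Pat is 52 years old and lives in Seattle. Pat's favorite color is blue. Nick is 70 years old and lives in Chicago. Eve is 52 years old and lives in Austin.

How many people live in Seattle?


Count in Seattle: 1

1


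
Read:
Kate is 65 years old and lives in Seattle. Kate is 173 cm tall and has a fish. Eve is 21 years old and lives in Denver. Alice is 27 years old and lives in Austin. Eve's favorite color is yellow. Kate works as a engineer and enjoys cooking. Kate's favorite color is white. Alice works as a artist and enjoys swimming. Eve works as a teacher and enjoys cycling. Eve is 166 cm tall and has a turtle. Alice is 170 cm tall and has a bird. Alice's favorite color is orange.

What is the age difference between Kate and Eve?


|65 - 21| = 44

44


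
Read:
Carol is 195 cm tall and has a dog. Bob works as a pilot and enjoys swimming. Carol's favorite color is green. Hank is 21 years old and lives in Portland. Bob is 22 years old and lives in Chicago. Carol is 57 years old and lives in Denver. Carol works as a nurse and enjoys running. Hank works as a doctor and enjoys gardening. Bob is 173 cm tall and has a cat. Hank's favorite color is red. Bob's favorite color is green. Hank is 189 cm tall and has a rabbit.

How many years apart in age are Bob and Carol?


22 vs 57, diff = 35

35


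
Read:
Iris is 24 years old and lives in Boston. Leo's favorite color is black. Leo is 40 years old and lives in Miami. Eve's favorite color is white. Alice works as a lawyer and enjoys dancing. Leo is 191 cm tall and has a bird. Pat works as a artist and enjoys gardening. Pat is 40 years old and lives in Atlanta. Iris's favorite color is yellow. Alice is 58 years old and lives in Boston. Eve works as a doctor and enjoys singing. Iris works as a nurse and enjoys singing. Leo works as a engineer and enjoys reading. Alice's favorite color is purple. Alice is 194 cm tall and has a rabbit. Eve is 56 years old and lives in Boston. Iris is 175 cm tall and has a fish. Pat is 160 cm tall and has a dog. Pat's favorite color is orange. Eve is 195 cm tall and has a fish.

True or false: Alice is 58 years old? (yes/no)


Alice is actually 58. yes

yes


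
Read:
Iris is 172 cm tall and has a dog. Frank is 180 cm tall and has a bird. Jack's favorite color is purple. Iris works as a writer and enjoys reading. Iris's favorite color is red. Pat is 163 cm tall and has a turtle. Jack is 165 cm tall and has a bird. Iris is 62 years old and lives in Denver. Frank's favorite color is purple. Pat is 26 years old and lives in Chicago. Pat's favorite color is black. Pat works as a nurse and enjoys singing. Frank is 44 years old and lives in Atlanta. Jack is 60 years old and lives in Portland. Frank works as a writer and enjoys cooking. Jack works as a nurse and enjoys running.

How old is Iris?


Iris is 62 years old

62


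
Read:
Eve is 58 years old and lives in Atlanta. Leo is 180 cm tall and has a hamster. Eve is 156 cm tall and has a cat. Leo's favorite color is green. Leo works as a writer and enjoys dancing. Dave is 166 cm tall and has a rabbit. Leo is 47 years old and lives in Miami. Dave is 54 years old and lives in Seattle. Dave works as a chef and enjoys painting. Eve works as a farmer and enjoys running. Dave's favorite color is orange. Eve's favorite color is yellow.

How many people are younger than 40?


Filter: 0

0


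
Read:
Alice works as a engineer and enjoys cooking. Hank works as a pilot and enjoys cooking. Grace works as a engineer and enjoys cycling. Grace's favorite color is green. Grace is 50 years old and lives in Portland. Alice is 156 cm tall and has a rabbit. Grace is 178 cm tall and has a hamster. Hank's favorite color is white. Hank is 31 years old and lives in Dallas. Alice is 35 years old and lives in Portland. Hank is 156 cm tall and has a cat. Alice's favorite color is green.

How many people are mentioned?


People: Hank, Grace, Alice. Count = 3

3


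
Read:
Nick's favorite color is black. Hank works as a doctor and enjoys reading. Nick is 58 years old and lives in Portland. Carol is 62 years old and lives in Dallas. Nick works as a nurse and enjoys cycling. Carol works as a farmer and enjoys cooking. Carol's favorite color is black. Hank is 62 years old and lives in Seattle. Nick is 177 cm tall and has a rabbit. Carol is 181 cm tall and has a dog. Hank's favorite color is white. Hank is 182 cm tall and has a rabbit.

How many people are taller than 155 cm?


Taller than 155: 3

3


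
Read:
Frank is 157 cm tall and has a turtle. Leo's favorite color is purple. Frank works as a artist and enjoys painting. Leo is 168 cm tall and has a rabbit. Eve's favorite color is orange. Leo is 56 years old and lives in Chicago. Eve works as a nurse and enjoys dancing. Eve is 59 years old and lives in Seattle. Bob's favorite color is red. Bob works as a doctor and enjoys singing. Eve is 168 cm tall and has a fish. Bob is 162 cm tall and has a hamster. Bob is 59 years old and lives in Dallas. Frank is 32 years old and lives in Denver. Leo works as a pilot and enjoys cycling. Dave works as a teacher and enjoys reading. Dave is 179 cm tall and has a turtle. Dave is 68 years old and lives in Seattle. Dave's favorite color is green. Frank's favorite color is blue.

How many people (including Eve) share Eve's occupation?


Eve is a nurse. Count = 1

1


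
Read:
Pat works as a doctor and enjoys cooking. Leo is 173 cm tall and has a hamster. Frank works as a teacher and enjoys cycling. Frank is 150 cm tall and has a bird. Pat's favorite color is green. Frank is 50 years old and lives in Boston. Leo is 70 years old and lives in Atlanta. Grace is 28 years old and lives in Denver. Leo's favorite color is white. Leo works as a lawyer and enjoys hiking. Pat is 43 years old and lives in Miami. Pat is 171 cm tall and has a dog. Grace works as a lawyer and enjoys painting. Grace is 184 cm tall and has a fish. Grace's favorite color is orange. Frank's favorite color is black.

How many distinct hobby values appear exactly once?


Unique hobby values: 4

4


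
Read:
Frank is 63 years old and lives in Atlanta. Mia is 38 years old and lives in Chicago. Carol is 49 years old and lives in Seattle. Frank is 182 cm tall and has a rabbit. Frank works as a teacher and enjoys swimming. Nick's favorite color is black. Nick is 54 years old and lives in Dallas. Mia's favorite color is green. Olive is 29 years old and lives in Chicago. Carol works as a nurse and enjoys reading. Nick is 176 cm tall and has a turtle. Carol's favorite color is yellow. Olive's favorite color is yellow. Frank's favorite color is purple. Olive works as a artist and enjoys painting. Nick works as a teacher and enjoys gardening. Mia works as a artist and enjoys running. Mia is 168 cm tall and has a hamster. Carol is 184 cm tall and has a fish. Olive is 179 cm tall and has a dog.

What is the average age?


Sum=233, n=5, avg=46.6

46.6


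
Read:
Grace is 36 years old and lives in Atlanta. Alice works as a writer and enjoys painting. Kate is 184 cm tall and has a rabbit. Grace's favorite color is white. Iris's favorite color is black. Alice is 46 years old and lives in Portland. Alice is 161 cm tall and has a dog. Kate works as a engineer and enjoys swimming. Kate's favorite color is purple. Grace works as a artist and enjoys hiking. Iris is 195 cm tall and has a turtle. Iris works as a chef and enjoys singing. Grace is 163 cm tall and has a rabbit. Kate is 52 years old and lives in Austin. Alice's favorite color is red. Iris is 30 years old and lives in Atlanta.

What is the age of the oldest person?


Oldest: Kate at 52

52


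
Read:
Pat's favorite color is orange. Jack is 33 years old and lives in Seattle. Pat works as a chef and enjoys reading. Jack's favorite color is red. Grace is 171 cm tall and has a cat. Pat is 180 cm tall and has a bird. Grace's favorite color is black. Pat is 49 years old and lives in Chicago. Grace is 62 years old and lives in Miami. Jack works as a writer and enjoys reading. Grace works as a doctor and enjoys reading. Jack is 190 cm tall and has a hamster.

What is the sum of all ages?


49+62+33 = 144

144


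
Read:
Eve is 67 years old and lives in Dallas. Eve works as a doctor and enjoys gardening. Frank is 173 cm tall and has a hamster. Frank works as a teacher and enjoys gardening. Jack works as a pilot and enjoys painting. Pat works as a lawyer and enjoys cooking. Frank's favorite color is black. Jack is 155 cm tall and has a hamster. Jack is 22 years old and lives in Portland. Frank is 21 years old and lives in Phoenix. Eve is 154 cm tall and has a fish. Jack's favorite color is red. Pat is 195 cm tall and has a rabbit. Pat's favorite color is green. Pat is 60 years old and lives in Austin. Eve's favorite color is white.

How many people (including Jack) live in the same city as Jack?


Jack lives in Portland. Count = 1

1


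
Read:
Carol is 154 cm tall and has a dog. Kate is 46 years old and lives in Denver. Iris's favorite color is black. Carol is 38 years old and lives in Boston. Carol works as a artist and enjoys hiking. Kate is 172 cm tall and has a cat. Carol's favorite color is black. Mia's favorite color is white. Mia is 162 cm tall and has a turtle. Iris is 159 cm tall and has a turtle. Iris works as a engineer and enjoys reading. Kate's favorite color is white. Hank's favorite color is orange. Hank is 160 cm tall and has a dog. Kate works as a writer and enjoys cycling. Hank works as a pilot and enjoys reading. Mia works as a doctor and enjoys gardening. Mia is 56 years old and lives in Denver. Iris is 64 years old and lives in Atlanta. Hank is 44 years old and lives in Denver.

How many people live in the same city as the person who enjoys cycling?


Person with hobby cycling is Kate, city Denver. Count = 3

3


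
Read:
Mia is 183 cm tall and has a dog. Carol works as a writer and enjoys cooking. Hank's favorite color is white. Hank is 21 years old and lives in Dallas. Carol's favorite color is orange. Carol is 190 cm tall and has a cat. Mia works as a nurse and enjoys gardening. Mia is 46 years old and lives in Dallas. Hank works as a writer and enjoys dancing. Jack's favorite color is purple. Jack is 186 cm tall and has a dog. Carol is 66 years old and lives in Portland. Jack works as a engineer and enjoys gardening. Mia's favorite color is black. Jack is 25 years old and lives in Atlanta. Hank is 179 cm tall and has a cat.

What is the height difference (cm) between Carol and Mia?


|190 - 183| = 7

7


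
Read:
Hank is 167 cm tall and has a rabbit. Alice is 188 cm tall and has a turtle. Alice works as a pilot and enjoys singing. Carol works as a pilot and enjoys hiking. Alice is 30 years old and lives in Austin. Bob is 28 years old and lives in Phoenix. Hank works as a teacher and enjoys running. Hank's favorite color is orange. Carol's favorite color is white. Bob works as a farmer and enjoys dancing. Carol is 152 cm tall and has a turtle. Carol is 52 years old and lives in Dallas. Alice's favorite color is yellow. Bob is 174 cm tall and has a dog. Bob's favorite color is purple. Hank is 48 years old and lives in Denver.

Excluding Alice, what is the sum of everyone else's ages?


Sum (excluding Alice): 128

128


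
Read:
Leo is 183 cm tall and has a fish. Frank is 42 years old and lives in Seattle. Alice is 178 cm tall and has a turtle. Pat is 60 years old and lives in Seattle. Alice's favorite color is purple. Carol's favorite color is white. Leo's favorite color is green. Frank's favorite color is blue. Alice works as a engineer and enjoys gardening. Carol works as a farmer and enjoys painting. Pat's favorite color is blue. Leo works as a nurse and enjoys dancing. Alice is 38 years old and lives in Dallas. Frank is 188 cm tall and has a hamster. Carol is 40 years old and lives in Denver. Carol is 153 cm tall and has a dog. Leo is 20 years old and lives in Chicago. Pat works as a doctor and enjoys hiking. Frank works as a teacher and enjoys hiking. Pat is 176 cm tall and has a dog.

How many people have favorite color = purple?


Count: 1

1


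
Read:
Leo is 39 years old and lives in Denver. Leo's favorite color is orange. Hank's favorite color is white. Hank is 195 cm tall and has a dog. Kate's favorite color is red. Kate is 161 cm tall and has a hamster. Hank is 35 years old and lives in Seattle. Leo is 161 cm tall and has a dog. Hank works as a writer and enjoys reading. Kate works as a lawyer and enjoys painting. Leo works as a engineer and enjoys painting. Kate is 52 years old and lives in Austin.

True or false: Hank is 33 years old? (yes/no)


Hank is actually 35. no

no


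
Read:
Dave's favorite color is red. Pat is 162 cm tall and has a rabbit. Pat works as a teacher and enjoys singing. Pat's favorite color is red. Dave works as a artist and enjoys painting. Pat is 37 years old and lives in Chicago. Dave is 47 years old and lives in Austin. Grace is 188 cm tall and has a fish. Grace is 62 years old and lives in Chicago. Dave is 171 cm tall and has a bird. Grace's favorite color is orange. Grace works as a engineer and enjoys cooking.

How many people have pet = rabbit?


Count: 1

1


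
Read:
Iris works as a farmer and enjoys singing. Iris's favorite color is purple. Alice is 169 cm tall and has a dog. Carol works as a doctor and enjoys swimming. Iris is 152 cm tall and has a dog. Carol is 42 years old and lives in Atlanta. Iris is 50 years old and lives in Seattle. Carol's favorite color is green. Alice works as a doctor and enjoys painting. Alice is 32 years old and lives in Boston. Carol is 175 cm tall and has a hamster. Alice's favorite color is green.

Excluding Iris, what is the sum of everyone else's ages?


Sum (excluding Iris): 74

74


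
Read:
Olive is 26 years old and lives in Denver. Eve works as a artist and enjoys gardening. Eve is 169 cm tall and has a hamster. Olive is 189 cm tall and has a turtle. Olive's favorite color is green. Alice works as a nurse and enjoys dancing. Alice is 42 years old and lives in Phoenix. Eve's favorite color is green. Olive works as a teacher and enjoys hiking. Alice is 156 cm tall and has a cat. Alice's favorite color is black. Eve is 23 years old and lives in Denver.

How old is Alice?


Alice is 42 years old

42


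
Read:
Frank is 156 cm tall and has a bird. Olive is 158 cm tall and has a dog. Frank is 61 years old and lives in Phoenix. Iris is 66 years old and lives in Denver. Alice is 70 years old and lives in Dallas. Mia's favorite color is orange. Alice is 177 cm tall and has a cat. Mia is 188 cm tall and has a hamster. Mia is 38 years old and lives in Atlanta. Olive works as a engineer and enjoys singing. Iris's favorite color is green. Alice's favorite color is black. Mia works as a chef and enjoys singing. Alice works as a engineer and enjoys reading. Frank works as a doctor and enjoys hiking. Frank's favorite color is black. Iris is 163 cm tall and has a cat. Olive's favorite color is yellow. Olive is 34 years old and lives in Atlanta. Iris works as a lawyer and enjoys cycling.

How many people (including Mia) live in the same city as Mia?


Mia lives in Atlanta. Count = 2

2


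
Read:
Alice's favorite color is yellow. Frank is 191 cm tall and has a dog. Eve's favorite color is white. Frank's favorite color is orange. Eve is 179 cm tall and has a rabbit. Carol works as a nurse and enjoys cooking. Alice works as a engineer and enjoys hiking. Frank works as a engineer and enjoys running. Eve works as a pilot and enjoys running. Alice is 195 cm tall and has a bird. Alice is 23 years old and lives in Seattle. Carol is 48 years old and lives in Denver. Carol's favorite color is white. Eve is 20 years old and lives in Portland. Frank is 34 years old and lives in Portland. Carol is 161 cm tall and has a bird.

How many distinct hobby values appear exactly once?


Unique hobby values: 2

2


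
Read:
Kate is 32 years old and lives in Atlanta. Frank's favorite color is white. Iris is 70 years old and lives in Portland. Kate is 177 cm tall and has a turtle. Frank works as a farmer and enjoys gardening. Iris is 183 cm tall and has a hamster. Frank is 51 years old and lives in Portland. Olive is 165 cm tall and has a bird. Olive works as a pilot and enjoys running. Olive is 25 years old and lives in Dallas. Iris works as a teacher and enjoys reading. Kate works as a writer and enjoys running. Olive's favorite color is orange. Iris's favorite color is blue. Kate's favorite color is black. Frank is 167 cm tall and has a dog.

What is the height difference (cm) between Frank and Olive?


|167 - 165| = 2

2


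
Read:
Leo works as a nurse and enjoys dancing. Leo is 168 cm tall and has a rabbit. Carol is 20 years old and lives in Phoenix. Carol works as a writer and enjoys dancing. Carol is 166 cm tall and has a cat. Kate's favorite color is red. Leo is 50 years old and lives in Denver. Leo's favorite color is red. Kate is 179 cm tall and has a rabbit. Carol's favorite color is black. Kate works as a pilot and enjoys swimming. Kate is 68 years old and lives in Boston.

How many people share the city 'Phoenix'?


Count: 1

1


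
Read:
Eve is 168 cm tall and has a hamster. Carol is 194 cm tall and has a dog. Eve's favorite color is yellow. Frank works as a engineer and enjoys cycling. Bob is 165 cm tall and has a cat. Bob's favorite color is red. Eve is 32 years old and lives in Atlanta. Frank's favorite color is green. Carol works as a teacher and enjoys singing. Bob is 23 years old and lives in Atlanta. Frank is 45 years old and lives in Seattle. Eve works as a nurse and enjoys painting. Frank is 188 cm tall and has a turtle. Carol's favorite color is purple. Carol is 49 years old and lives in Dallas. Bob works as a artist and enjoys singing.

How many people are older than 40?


Filter: 2

2


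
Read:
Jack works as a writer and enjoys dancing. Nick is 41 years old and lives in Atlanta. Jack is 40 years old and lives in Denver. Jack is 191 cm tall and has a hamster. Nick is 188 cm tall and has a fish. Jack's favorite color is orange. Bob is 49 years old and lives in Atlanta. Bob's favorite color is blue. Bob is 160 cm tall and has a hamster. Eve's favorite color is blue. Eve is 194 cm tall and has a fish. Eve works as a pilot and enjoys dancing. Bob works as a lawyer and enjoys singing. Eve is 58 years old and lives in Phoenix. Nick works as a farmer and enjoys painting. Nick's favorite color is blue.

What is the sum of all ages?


49+58+40+41 = 188

188


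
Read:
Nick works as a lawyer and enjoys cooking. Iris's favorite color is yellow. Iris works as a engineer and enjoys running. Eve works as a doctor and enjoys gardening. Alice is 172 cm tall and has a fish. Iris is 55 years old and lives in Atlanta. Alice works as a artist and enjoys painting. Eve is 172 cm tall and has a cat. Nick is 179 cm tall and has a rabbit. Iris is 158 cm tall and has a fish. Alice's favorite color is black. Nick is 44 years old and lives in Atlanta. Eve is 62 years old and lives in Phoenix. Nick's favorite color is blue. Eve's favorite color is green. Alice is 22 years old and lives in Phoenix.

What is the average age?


Sum=183, n=4, avg=45.75

45.75


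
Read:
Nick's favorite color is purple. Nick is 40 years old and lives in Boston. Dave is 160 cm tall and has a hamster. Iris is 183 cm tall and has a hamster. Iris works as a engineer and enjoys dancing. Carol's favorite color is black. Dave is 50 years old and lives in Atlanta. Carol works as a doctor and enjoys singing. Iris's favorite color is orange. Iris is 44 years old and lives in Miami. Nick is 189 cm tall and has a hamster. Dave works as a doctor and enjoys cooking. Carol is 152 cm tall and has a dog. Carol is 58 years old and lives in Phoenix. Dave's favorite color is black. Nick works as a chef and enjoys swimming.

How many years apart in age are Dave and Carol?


50 vs 58, diff = 8

8


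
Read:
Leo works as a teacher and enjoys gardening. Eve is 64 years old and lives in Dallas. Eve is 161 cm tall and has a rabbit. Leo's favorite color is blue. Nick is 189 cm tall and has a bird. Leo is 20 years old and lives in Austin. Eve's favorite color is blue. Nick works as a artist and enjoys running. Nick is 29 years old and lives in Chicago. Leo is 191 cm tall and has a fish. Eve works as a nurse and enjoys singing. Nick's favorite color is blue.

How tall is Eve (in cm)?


Eve is 161 cm tall

161


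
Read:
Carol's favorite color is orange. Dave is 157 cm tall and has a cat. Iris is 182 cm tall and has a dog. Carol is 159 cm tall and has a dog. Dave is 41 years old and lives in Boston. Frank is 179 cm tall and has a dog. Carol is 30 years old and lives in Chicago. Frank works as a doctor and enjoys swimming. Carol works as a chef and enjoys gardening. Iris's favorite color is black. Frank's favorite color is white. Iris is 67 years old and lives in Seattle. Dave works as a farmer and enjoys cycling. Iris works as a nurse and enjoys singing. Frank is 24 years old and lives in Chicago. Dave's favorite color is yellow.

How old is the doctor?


The doctor is Frank, age 24

24


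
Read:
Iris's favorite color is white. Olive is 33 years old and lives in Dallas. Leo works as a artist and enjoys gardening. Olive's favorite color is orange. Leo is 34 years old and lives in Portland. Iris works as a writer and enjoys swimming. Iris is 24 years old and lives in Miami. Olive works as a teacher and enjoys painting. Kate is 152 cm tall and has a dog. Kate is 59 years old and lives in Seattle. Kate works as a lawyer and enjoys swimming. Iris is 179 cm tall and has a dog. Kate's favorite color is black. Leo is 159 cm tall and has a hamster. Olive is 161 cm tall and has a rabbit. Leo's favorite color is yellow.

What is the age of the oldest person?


Oldest: Kate at 59

59


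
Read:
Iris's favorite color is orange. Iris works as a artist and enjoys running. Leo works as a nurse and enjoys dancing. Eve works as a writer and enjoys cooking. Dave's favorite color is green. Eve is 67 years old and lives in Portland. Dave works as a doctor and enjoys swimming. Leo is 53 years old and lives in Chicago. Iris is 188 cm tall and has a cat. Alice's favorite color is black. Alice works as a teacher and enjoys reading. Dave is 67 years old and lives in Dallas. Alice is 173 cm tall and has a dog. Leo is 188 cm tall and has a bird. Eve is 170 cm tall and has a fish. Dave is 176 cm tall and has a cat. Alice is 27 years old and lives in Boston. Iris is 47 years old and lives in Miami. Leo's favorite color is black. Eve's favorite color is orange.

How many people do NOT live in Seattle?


Not in Seattle: 5

5


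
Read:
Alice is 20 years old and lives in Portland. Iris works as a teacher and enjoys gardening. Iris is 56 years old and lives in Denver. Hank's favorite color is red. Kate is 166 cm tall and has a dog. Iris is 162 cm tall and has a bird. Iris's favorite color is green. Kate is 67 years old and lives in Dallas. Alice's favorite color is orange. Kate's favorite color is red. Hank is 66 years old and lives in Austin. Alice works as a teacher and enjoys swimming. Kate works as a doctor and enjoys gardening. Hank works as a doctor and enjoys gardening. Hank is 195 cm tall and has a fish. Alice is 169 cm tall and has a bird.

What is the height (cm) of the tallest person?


Tallest: Hank at 195 cm

195


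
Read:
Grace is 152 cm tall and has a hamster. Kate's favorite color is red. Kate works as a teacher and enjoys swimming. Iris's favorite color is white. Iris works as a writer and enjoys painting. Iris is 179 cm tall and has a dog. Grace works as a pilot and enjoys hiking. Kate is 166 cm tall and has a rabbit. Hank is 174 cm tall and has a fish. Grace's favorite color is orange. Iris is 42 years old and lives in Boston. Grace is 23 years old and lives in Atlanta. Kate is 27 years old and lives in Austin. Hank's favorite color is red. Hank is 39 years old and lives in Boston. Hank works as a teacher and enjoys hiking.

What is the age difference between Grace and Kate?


|23 - 27| = 4

4


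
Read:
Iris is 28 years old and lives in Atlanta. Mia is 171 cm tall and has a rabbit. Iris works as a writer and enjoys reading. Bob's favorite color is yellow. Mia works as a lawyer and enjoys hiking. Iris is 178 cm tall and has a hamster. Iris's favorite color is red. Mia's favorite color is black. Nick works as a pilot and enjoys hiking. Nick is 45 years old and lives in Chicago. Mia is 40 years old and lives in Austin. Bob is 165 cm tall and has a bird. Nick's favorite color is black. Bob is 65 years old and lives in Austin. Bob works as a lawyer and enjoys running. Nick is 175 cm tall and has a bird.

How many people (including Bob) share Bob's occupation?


Bob is a lawyer. Count = 2

2


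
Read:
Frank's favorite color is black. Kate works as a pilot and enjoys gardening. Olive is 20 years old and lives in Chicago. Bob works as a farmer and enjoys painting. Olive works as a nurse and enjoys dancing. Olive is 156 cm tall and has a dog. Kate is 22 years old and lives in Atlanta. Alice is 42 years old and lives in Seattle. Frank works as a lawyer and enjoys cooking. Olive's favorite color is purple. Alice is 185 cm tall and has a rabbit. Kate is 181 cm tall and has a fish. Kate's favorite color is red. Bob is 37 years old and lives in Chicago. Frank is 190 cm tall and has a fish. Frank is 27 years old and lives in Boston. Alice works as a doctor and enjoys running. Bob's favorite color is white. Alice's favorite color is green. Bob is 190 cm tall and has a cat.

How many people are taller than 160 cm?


Taller than 160: 4

4


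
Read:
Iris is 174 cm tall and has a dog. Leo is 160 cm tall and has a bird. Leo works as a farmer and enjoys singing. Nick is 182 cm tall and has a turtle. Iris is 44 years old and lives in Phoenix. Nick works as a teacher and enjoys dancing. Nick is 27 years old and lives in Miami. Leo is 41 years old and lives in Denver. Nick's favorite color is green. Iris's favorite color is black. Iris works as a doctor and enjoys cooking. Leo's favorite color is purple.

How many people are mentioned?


People: Nick, Leo, Iris. Count = 3

3


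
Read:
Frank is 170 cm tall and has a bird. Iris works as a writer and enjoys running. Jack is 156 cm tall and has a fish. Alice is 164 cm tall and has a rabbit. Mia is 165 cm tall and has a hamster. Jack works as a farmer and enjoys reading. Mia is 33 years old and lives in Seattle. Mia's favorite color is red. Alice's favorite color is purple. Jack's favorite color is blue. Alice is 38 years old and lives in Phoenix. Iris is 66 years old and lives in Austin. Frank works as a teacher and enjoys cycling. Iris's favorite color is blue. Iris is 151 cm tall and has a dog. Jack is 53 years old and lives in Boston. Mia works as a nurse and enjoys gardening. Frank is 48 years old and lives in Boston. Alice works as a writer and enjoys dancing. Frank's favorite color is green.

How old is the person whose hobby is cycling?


Person with hobby=cycling is Frank, age 48

48


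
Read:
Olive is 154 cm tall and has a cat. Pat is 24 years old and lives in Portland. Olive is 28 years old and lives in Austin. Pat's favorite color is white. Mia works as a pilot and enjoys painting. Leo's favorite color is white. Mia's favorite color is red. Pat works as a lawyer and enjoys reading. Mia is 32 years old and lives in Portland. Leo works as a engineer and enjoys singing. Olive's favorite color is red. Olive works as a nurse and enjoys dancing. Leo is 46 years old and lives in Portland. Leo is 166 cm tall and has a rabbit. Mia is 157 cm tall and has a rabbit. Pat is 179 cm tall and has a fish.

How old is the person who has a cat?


Person with cat is Olive, age 28

28


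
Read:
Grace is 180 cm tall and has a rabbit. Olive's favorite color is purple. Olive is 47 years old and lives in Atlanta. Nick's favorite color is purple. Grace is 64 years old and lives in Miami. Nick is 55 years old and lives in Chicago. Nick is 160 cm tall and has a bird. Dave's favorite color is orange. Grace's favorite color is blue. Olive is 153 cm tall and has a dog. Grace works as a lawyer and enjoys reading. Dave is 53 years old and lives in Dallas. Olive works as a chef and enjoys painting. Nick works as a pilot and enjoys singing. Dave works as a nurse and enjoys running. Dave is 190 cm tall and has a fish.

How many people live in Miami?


Count in Miami: 1

1


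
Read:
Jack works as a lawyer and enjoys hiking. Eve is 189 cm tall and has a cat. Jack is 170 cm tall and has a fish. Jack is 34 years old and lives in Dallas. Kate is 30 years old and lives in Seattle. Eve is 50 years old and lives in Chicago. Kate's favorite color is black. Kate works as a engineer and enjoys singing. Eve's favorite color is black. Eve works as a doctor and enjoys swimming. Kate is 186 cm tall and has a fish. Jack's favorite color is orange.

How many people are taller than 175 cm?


Taller than 175: 2

2


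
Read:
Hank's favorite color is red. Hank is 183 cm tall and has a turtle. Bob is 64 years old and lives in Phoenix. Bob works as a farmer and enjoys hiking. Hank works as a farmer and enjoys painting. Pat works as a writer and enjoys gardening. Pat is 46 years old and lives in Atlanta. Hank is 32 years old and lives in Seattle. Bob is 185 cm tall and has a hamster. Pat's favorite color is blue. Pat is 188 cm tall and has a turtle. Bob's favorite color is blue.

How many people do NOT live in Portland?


Not in Portland: 3

3
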